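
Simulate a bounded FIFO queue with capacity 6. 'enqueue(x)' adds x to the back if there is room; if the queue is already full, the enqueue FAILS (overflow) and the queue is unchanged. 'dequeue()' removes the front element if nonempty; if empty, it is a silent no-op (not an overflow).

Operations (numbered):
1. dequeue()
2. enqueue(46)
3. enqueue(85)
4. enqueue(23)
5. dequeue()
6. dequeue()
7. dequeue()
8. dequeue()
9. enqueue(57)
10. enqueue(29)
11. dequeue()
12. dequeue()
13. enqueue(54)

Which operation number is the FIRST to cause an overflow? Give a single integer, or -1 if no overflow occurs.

Answer: -1

Derivation:
1. dequeue(): empty, no-op, size=0
2. enqueue(46): size=1
3. enqueue(85): size=2
4. enqueue(23): size=3
5. dequeue(): size=2
6. dequeue(): size=1
7. dequeue(): size=0
8. dequeue(): empty, no-op, size=0
9. enqueue(57): size=1
10. enqueue(29): size=2
11. dequeue(): size=1
12. dequeue(): size=0
13. enqueue(54): size=1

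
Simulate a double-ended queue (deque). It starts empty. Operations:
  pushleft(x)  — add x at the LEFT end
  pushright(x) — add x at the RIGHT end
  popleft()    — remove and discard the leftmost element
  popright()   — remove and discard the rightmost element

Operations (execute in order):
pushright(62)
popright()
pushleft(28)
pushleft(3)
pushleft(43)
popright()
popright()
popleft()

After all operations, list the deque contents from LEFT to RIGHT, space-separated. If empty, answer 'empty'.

Answer: empty

Derivation:
pushright(62): [62]
popright(): []
pushleft(28): [28]
pushleft(3): [3, 28]
pushleft(43): [43, 3, 28]
popright(): [43, 3]
popright(): [43]
popleft(): []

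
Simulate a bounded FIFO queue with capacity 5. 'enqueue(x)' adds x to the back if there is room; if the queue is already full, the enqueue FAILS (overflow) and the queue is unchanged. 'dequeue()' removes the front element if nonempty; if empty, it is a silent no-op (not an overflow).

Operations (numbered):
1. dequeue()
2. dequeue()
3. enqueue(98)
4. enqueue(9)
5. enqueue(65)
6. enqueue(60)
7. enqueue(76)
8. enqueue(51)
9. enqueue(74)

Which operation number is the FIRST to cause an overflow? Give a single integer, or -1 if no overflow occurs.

1. dequeue(): empty, no-op, size=0
2. dequeue(): empty, no-op, size=0
3. enqueue(98): size=1
4. enqueue(9): size=2
5. enqueue(65): size=3
6. enqueue(60): size=4
7. enqueue(76): size=5
8. enqueue(51): size=5=cap → OVERFLOW (fail)
9. enqueue(74): size=5=cap → OVERFLOW (fail)

Answer: 8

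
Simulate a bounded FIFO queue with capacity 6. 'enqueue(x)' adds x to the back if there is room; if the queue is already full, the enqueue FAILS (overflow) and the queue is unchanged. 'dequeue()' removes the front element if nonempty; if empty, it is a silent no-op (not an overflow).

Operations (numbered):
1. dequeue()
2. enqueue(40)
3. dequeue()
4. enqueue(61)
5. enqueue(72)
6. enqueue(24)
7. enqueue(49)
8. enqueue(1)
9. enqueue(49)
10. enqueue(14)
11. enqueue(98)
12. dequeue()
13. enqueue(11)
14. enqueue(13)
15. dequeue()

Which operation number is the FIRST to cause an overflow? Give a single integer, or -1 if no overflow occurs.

1. dequeue(): empty, no-op, size=0
2. enqueue(40): size=1
3. dequeue(): size=0
4. enqueue(61): size=1
5. enqueue(72): size=2
6. enqueue(24): size=3
7. enqueue(49): size=4
8. enqueue(1): size=5
9. enqueue(49): size=6
10. enqueue(14): size=6=cap → OVERFLOW (fail)
11. enqueue(98): size=6=cap → OVERFLOW (fail)
12. dequeue(): size=5
13. enqueue(11): size=6
14. enqueue(13): size=6=cap → OVERFLOW (fail)
15. dequeue(): size=5

Answer: 10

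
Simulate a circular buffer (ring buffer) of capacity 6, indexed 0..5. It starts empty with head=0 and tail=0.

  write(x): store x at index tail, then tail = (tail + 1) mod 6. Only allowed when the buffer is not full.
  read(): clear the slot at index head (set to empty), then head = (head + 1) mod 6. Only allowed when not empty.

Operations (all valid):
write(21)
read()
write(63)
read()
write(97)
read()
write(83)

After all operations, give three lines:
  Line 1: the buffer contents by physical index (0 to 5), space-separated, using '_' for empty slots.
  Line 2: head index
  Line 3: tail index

write(21): buf=[21 _ _ _ _ _], head=0, tail=1, size=1
read(): buf=[_ _ _ _ _ _], head=1, tail=1, size=0
write(63): buf=[_ 63 _ _ _ _], head=1, tail=2, size=1
read(): buf=[_ _ _ _ _ _], head=2, tail=2, size=0
write(97): buf=[_ _ 97 _ _ _], head=2, tail=3, size=1
read(): buf=[_ _ _ _ _ _], head=3, tail=3, size=0
write(83): buf=[_ _ _ 83 _ _], head=3, tail=4, size=1

Answer: _ _ _ 83 _ _
3
4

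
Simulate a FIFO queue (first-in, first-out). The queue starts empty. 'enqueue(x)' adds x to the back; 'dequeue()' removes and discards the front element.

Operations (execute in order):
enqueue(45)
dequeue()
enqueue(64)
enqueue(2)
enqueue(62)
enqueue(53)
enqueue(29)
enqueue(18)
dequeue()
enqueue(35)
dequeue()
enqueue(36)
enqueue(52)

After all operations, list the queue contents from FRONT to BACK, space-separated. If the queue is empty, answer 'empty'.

Answer: 62 53 29 18 35 36 52

Derivation:
enqueue(45): [45]
dequeue(): []
enqueue(64): [64]
enqueue(2): [64, 2]
enqueue(62): [64, 2, 62]
enqueue(53): [64, 2, 62, 53]
enqueue(29): [64, 2, 62, 53, 29]
enqueue(18): [64, 2, 62, 53, 29, 18]
dequeue(): [2, 62, 53, 29, 18]
enqueue(35): [2, 62, 53, 29, 18, 35]
dequeue(): [62, 53, 29, 18, 35]
enqueue(36): [62, 53, 29, 18, 35, 36]
enqueue(52): [62, 53, 29, 18, 35, 36, 52]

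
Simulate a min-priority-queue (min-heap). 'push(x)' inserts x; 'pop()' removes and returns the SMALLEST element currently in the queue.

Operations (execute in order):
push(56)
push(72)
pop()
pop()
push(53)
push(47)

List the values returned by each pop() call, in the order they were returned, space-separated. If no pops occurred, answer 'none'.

Answer: 56 72

Derivation:
push(56): heap contents = [56]
push(72): heap contents = [56, 72]
pop() → 56: heap contents = [72]
pop() → 72: heap contents = []
push(53): heap contents = [53]
push(47): heap contents = [47, 53]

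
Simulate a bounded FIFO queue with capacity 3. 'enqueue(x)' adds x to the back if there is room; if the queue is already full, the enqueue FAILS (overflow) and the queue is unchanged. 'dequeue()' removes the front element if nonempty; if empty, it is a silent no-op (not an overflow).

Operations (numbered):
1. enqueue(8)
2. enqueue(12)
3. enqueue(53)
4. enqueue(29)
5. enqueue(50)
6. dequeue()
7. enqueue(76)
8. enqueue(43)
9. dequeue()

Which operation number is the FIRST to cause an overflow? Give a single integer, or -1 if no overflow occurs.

Answer: 4

Derivation:
1. enqueue(8): size=1
2. enqueue(12): size=2
3. enqueue(53): size=3
4. enqueue(29): size=3=cap → OVERFLOW (fail)
5. enqueue(50): size=3=cap → OVERFLOW (fail)
6. dequeue(): size=2
7. enqueue(76): size=3
8. enqueue(43): size=3=cap → OVERFLOW (fail)
9. dequeue(): size=2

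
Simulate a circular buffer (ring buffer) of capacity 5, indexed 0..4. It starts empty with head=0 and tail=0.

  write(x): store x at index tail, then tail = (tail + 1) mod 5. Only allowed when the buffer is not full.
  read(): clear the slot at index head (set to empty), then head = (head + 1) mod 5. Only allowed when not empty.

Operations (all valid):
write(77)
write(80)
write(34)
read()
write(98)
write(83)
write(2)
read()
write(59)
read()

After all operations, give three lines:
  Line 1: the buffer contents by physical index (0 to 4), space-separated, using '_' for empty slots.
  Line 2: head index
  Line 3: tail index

write(77): buf=[77 _ _ _ _], head=0, tail=1, size=1
write(80): buf=[77 80 _ _ _], head=0, tail=2, size=2
write(34): buf=[77 80 34 _ _], head=0, tail=3, size=3
read(): buf=[_ 80 34 _ _], head=1, tail=3, size=2
write(98): buf=[_ 80 34 98 _], head=1, tail=4, size=3
write(83): buf=[_ 80 34 98 83], head=1, tail=0, size=4
write(2): buf=[2 80 34 98 83], head=1, tail=1, size=5
read(): buf=[2 _ 34 98 83], head=2, tail=1, size=4
write(59): buf=[2 59 34 98 83], head=2, tail=2, size=5
read(): buf=[2 59 _ 98 83], head=3, tail=2, size=4

Answer: 2 59 _ 98 83
3
2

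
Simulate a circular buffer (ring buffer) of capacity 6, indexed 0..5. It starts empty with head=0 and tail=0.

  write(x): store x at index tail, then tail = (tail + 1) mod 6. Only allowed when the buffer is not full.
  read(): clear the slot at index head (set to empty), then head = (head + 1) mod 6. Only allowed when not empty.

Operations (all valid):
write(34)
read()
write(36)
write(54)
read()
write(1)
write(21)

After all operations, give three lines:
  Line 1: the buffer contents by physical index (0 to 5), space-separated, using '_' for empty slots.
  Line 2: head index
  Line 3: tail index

Answer: _ _ 54 1 21 _
2
5

Derivation:
write(34): buf=[34 _ _ _ _ _], head=0, tail=1, size=1
read(): buf=[_ _ _ _ _ _], head=1, tail=1, size=0
write(36): buf=[_ 36 _ _ _ _], head=1, tail=2, size=1
write(54): buf=[_ 36 54 _ _ _], head=1, tail=3, size=2
read(): buf=[_ _ 54 _ _ _], head=2, tail=3, size=1
write(1): buf=[_ _ 54 1 _ _], head=2, tail=4, size=2
write(21): buf=[_ _ 54 1 21 _], head=2, tail=5, size=3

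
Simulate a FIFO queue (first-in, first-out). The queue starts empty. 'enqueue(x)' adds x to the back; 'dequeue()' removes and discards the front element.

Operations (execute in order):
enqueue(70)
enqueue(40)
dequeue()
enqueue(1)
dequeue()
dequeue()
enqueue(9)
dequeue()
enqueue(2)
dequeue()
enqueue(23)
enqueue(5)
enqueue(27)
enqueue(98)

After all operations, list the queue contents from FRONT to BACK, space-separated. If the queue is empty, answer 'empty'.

enqueue(70): [70]
enqueue(40): [70, 40]
dequeue(): [40]
enqueue(1): [40, 1]
dequeue(): [1]
dequeue(): []
enqueue(9): [9]
dequeue(): []
enqueue(2): [2]
dequeue(): []
enqueue(23): [23]
enqueue(5): [23, 5]
enqueue(27): [23, 5, 27]
enqueue(98): [23, 5, 27, 98]

Answer: 23 5 27 98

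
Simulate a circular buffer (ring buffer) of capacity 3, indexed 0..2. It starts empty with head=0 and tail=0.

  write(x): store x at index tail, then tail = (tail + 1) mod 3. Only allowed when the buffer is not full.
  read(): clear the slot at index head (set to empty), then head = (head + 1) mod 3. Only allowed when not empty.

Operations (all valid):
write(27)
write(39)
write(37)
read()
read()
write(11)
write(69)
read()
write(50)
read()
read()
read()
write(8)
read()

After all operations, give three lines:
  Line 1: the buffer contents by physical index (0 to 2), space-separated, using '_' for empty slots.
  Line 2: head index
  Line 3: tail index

Answer: _ _ _
1
1

Derivation:
write(27): buf=[27 _ _], head=0, tail=1, size=1
write(39): buf=[27 39 _], head=0, tail=2, size=2
write(37): buf=[27 39 37], head=0, tail=0, size=3
read(): buf=[_ 39 37], head=1, tail=0, size=2
read(): buf=[_ _ 37], head=2, tail=0, size=1
write(11): buf=[11 _ 37], head=2, tail=1, size=2
write(69): buf=[11 69 37], head=2, tail=2, size=3
read(): buf=[11 69 _], head=0, tail=2, size=2
write(50): buf=[11 69 50], head=0, tail=0, size=3
read(): buf=[_ 69 50], head=1, tail=0, size=2
read(): buf=[_ _ 50], head=2, tail=0, size=1
read(): buf=[_ _ _], head=0, tail=0, size=0
write(8): buf=[8 _ _], head=0, tail=1, size=1
read(): buf=[_ _ _], head=1, tail=1, size=0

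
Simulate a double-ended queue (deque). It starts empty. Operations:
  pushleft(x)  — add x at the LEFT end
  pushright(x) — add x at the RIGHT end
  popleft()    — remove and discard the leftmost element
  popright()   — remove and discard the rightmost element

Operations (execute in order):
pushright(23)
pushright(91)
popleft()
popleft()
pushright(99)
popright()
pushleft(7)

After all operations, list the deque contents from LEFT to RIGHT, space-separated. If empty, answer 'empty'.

pushright(23): [23]
pushright(91): [23, 91]
popleft(): [91]
popleft(): []
pushright(99): [99]
popright(): []
pushleft(7): [7]

Answer: 7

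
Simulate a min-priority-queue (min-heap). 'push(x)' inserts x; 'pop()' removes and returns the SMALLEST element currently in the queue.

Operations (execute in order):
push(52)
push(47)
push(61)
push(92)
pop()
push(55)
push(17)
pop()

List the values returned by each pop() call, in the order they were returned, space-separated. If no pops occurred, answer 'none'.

push(52): heap contents = [52]
push(47): heap contents = [47, 52]
push(61): heap contents = [47, 52, 61]
push(92): heap contents = [47, 52, 61, 92]
pop() → 47: heap contents = [52, 61, 92]
push(55): heap contents = [52, 55, 61, 92]
push(17): heap contents = [17, 52, 55, 61, 92]
pop() → 17: heap contents = [52, 55, 61, 92]

Answer: 47 17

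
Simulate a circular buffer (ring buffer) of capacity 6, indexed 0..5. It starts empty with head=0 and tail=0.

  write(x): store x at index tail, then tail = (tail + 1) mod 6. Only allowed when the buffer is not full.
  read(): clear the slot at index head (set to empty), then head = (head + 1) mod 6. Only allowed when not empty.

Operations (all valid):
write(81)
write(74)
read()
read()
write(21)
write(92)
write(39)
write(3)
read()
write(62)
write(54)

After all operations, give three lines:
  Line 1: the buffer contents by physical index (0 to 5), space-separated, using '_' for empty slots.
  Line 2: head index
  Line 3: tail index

write(81): buf=[81 _ _ _ _ _], head=0, tail=1, size=1
write(74): buf=[81 74 _ _ _ _], head=0, tail=2, size=2
read(): buf=[_ 74 _ _ _ _], head=1, tail=2, size=1
read(): buf=[_ _ _ _ _ _], head=2, tail=2, size=0
write(21): buf=[_ _ 21 _ _ _], head=2, tail=3, size=1
write(92): buf=[_ _ 21 92 _ _], head=2, tail=4, size=2
write(39): buf=[_ _ 21 92 39 _], head=2, tail=5, size=3
write(3): buf=[_ _ 21 92 39 3], head=2, tail=0, size=4
read(): buf=[_ _ _ 92 39 3], head=3, tail=0, size=3
write(62): buf=[62 _ _ 92 39 3], head=3, tail=1, size=4
write(54): buf=[62 54 _ 92 39 3], head=3, tail=2, size=5

Answer: 62 54 _ 92 39 3
3
2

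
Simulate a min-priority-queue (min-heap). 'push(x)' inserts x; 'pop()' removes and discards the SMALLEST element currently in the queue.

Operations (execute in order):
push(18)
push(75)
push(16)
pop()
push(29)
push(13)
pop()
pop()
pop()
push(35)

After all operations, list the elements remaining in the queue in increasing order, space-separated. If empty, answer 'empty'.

push(18): heap contents = [18]
push(75): heap contents = [18, 75]
push(16): heap contents = [16, 18, 75]
pop() → 16: heap contents = [18, 75]
push(29): heap contents = [18, 29, 75]
push(13): heap contents = [13, 18, 29, 75]
pop() → 13: heap contents = [18, 29, 75]
pop() → 18: heap contents = [29, 75]
pop() → 29: heap contents = [75]
push(35): heap contents = [35, 75]

Answer: 35 75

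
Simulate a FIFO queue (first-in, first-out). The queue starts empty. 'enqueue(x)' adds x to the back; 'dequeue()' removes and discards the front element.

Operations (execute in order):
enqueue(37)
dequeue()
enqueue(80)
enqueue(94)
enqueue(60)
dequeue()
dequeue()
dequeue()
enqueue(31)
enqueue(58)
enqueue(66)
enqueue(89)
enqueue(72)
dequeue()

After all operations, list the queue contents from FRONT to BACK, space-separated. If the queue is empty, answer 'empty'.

Answer: 58 66 89 72

Derivation:
enqueue(37): [37]
dequeue(): []
enqueue(80): [80]
enqueue(94): [80, 94]
enqueue(60): [80, 94, 60]
dequeue(): [94, 60]
dequeue(): [60]
dequeue(): []
enqueue(31): [31]
enqueue(58): [31, 58]
enqueue(66): [31, 58, 66]
enqueue(89): [31, 58, 66, 89]
enqueue(72): [31, 58, 66, 89, 72]
dequeue(): [58, 66, 89, 72]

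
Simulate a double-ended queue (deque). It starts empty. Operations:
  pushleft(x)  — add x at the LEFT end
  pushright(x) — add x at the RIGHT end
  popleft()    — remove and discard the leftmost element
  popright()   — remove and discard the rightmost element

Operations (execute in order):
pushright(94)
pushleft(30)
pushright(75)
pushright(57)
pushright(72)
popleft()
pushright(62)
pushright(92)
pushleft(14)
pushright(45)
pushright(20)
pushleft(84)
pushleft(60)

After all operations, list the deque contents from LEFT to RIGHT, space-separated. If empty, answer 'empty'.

pushright(94): [94]
pushleft(30): [30, 94]
pushright(75): [30, 94, 75]
pushright(57): [30, 94, 75, 57]
pushright(72): [30, 94, 75, 57, 72]
popleft(): [94, 75, 57, 72]
pushright(62): [94, 75, 57, 72, 62]
pushright(92): [94, 75, 57, 72, 62, 92]
pushleft(14): [14, 94, 75, 57, 72, 62, 92]
pushright(45): [14, 94, 75, 57, 72, 62, 92, 45]
pushright(20): [14, 94, 75, 57, 72, 62, 92, 45, 20]
pushleft(84): [84, 14, 94, 75, 57, 72, 62, 92, 45, 20]
pushleft(60): [60, 84, 14, 94, 75, 57, 72, 62, 92, 45, 20]

Answer: 60 84 14 94 75 57 72 62 92 45 20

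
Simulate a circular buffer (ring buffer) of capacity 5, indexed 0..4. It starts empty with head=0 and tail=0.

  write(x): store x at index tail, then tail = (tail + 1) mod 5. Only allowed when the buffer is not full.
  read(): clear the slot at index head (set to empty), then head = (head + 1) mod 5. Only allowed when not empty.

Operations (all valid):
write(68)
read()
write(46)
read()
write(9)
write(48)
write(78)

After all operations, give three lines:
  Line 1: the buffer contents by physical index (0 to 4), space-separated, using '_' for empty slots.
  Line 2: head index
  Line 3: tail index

write(68): buf=[68 _ _ _ _], head=0, tail=1, size=1
read(): buf=[_ _ _ _ _], head=1, tail=1, size=0
write(46): buf=[_ 46 _ _ _], head=1, tail=2, size=1
read(): buf=[_ _ _ _ _], head=2, tail=2, size=0
write(9): buf=[_ _ 9 _ _], head=2, tail=3, size=1
write(48): buf=[_ _ 9 48 _], head=2, tail=4, size=2
write(78): buf=[_ _ 9 48 78], head=2, tail=0, size=3

Answer: _ _ 9 48 78
2
0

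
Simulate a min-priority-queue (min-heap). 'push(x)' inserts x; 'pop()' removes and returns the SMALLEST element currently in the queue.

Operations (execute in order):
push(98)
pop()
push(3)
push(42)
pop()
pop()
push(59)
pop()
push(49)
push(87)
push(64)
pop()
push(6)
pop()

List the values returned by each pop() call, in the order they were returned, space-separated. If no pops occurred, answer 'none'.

push(98): heap contents = [98]
pop() → 98: heap contents = []
push(3): heap contents = [3]
push(42): heap contents = [3, 42]
pop() → 3: heap contents = [42]
pop() → 42: heap contents = []
push(59): heap contents = [59]
pop() → 59: heap contents = []
push(49): heap contents = [49]
push(87): heap contents = [49, 87]
push(64): heap contents = [49, 64, 87]
pop() → 49: heap contents = [64, 87]
push(6): heap contents = [6, 64, 87]
pop() → 6: heap contents = [64, 87]

Answer: 98 3 42 59 49 6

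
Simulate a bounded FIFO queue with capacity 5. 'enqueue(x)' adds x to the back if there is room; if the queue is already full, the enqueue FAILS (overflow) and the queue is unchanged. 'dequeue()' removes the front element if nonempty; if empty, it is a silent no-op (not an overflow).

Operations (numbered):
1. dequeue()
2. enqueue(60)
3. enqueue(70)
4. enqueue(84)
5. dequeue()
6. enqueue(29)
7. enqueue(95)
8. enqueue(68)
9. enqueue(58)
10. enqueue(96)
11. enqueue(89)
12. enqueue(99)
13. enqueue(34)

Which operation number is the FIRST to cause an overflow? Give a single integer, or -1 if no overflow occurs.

Answer: 9

Derivation:
1. dequeue(): empty, no-op, size=0
2. enqueue(60): size=1
3. enqueue(70): size=2
4. enqueue(84): size=3
5. dequeue(): size=2
6. enqueue(29): size=3
7. enqueue(95): size=4
8. enqueue(68): size=5
9. enqueue(58): size=5=cap → OVERFLOW (fail)
10. enqueue(96): size=5=cap → OVERFLOW (fail)
11. enqueue(89): size=5=cap → OVERFLOW (fail)
12. enqueue(99): size=5=cap → OVERFLOW (fail)
13. enqueue(34): size=5=cap → OVERFLOW (fail)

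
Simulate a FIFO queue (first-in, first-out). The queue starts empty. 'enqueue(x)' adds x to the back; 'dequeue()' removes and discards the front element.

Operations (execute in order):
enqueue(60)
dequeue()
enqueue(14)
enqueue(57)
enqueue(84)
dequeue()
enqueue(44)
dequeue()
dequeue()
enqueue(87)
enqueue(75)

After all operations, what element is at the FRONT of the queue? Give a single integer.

Answer: 44

Derivation:
enqueue(60): queue = [60]
dequeue(): queue = []
enqueue(14): queue = [14]
enqueue(57): queue = [14, 57]
enqueue(84): queue = [14, 57, 84]
dequeue(): queue = [57, 84]
enqueue(44): queue = [57, 84, 44]
dequeue(): queue = [84, 44]
dequeue(): queue = [44]
enqueue(87): queue = [44, 87]
enqueue(75): queue = [44, 87, 75]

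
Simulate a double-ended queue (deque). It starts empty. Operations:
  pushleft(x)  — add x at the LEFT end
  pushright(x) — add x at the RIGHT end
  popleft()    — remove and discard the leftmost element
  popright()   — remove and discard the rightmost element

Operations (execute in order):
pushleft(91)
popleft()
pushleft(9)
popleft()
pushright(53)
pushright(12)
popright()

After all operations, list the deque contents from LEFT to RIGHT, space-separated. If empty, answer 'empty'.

Answer: 53

Derivation:
pushleft(91): [91]
popleft(): []
pushleft(9): [9]
popleft(): []
pushright(53): [53]
pushright(12): [53, 12]
popright(): [53]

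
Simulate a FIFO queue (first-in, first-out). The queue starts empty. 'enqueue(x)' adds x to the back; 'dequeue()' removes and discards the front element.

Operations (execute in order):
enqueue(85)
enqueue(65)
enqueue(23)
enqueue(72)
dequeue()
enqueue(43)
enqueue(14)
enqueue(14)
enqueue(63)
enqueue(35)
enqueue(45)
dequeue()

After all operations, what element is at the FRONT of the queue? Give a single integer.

enqueue(85): queue = [85]
enqueue(65): queue = [85, 65]
enqueue(23): queue = [85, 65, 23]
enqueue(72): queue = [85, 65, 23, 72]
dequeue(): queue = [65, 23, 72]
enqueue(43): queue = [65, 23, 72, 43]
enqueue(14): queue = [65, 23, 72, 43, 14]
enqueue(14): queue = [65, 23, 72, 43, 14, 14]
enqueue(63): queue = [65, 23, 72, 43, 14, 14, 63]
enqueue(35): queue = [65, 23, 72, 43, 14, 14, 63, 35]
enqueue(45): queue = [65, 23, 72, 43, 14, 14, 63, 35, 45]
dequeue(): queue = [23, 72, 43, 14, 14, 63, 35, 45]

Answer: 23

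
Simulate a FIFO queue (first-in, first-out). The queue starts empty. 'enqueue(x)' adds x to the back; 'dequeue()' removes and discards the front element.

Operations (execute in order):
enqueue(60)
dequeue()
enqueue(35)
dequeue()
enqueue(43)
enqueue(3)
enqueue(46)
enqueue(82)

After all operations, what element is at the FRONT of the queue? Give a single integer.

enqueue(60): queue = [60]
dequeue(): queue = []
enqueue(35): queue = [35]
dequeue(): queue = []
enqueue(43): queue = [43]
enqueue(3): queue = [43, 3]
enqueue(46): queue = [43, 3, 46]
enqueue(82): queue = [43, 3, 46, 82]

Answer: 43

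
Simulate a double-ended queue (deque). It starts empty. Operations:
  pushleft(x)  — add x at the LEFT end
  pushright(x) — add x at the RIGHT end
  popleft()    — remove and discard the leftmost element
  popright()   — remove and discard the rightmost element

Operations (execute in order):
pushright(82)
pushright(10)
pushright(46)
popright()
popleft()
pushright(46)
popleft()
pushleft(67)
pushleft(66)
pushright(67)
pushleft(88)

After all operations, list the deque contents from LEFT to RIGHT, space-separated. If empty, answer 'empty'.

Answer: 88 66 67 46 67

Derivation:
pushright(82): [82]
pushright(10): [82, 10]
pushright(46): [82, 10, 46]
popright(): [82, 10]
popleft(): [10]
pushright(46): [10, 46]
popleft(): [46]
pushleft(67): [67, 46]
pushleft(66): [66, 67, 46]
pushright(67): [66, 67, 46, 67]
pushleft(88): [88, 66, 67, 46, 67]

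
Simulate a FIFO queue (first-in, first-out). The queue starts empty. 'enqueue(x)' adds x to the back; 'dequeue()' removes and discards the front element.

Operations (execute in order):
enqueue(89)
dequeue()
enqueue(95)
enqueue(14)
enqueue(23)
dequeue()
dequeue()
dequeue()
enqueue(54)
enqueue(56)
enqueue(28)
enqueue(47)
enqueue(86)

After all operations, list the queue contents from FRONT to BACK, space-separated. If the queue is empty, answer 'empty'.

enqueue(89): [89]
dequeue(): []
enqueue(95): [95]
enqueue(14): [95, 14]
enqueue(23): [95, 14, 23]
dequeue(): [14, 23]
dequeue(): [23]
dequeue(): []
enqueue(54): [54]
enqueue(56): [54, 56]
enqueue(28): [54, 56, 28]
enqueue(47): [54, 56, 28, 47]
enqueue(86): [54, 56, 28, 47, 86]

Answer: 54 56 28 47 86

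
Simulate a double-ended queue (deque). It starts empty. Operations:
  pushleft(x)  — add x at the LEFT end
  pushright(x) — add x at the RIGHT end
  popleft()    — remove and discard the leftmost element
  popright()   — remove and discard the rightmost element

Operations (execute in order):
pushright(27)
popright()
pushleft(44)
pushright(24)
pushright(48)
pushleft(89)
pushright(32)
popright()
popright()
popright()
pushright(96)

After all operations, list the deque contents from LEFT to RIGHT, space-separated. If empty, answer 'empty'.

Answer: 89 44 96

Derivation:
pushright(27): [27]
popright(): []
pushleft(44): [44]
pushright(24): [44, 24]
pushright(48): [44, 24, 48]
pushleft(89): [89, 44, 24, 48]
pushright(32): [89, 44, 24, 48, 32]
popright(): [89, 44, 24, 48]
popright(): [89, 44, 24]
popright(): [89, 44]
pushright(96): [89, 44, 96]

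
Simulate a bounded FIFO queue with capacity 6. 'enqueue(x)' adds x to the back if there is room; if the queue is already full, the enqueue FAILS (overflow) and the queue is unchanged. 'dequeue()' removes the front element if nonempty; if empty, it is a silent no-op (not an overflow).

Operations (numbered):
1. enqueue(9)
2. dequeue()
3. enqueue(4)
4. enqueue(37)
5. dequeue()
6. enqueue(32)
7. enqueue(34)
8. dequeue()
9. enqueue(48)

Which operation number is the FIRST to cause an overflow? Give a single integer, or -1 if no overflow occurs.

Answer: -1

Derivation:
1. enqueue(9): size=1
2. dequeue(): size=0
3. enqueue(4): size=1
4. enqueue(37): size=2
5. dequeue(): size=1
6. enqueue(32): size=2
7. enqueue(34): size=3
8. dequeue(): size=2
9. enqueue(48): size=3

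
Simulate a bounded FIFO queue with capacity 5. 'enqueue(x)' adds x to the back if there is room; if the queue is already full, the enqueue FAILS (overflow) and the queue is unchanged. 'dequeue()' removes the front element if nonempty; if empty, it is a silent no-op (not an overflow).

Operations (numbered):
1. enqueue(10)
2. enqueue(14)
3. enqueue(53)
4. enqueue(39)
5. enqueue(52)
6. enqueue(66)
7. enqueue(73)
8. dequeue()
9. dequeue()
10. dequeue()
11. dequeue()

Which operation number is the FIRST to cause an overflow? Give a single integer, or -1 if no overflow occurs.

Answer: 6

Derivation:
1. enqueue(10): size=1
2. enqueue(14): size=2
3. enqueue(53): size=3
4. enqueue(39): size=4
5. enqueue(52): size=5
6. enqueue(66): size=5=cap → OVERFLOW (fail)
7. enqueue(73): size=5=cap → OVERFLOW (fail)
8. dequeue(): size=4
9. dequeue(): size=3
10. dequeue(): size=2
11. dequeue(): size=1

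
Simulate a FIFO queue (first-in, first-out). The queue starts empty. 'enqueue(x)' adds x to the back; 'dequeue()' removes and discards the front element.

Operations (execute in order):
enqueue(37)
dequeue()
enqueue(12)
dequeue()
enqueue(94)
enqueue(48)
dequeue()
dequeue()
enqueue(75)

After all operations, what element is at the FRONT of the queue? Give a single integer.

enqueue(37): queue = [37]
dequeue(): queue = []
enqueue(12): queue = [12]
dequeue(): queue = []
enqueue(94): queue = [94]
enqueue(48): queue = [94, 48]
dequeue(): queue = [48]
dequeue(): queue = []
enqueue(75): queue = [75]

Answer: 75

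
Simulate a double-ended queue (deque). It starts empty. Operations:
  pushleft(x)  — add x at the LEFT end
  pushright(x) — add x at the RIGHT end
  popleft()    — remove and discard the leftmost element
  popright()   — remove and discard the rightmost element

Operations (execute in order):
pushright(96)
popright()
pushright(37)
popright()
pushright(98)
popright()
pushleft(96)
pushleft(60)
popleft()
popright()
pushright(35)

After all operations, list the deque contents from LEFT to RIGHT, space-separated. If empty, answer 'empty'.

Answer: 35

Derivation:
pushright(96): [96]
popright(): []
pushright(37): [37]
popright(): []
pushright(98): [98]
popright(): []
pushleft(96): [96]
pushleft(60): [60, 96]
popleft(): [96]
popright(): []
pushright(35): [35]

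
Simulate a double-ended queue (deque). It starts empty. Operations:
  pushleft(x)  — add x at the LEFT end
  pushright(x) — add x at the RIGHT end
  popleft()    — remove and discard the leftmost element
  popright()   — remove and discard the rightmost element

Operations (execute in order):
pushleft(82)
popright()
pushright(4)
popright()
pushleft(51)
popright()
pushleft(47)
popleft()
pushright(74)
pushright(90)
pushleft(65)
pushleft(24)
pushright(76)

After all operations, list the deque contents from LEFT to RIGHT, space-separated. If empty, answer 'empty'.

Answer: 24 65 74 90 76

Derivation:
pushleft(82): [82]
popright(): []
pushright(4): [4]
popright(): []
pushleft(51): [51]
popright(): []
pushleft(47): [47]
popleft(): []
pushright(74): [74]
pushright(90): [74, 90]
pushleft(65): [65, 74, 90]
pushleft(24): [24, 65, 74, 90]
pushright(76): [24, 65, 74, 90, 76]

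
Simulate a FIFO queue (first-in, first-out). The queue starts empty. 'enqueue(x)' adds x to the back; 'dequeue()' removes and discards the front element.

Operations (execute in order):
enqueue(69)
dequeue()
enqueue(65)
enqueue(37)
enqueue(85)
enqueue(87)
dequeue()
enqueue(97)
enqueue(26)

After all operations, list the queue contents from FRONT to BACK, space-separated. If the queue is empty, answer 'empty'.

Answer: 37 85 87 97 26

Derivation:
enqueue(69): [69]
dequeue(): []
enqueue(65): [65]
enqueue(37): [65, 37]
enqueue(85): [65, 37, 85]
enqueue(87): [65, 37, 85, 87]
dequeue(): [37, 85, 87]
enqueue(97): [37, 85, 87, 97]
enqueue(26): [37, 85, 87, 97, 26]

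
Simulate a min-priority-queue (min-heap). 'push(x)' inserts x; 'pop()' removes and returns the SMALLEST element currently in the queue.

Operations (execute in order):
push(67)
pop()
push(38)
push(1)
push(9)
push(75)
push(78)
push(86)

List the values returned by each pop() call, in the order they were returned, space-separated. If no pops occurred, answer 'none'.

Answer: 67

Derivation:
push(67): heap contents = [67]
pop() → 67: heap contents = []
push(38): heap contents = [38]
push(1): heap contents = [1, 38]
push(9): heap contents = [1, 9, 38]
push(75): heap contents = [1, 9, 38, 75]
push(78): heap contents = [1, 9, 38, 75, 78]
push(86): heap contents = [1, 9, 38, 75, 78, 86]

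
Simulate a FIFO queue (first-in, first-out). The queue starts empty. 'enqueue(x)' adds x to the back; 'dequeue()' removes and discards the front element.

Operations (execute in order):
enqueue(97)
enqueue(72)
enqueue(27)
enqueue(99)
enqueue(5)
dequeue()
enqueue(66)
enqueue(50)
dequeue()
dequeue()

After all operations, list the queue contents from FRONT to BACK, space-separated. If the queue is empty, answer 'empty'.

Answer: 99 5 66 50

Derivation:
enqueue(97): [97]
enqueue(72): [97, 72]
enqueue(27): [97, 72, 27]
enqueue(99): [97, 72, 27, 99]
enqueue(5): [97, 72, 27, 99, 5]
dequeue(): [72, 27, 99, 5]
enqueue(66): [72, 27, 99, 5, 66]
enqueue(50): [72, 27, 99, 5, 66, 50]
dequeue(): [27, 99, 5, 66, 50]
dequeue(): [99, 5, 66, 50]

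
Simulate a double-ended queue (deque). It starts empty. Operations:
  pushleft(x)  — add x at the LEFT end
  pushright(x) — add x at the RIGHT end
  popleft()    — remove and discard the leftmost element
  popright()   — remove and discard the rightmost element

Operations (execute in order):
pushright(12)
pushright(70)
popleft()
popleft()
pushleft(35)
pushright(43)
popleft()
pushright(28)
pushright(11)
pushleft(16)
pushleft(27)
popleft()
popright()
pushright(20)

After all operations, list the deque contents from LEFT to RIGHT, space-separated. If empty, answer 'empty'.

Answer: 16 43 28 20

Derivation:
pushright(12): [12]
pushright(70): [12, 70]
popleft(): [70]
popleft(): []
pushleft(35): [35]
pushright(43): [35, 43]
popleft(): [43]
pushright(28): [43, 28]
pushright(11): [43, 28, 11]
pushleft(16): [16, 43, 28, 11]
pushleft(27): [27, 16, 43, 28, 11]
popleft(): [16, 43, 28, 11]
popright(): [16, 43, 28]
pushright(20): [16, 43, 28, 20]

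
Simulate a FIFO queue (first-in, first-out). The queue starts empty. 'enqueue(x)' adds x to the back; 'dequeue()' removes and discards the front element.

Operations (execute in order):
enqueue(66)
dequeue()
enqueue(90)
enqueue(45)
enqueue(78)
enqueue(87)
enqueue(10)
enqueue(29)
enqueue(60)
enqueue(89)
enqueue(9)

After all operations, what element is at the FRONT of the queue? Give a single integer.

enqueue(66): queue = [66]
dequeue(): queue = []
enqueue(90): queue = [90]
enqueue(45): queue = [90, 45]
enqueue(78): queue = [90, 45, 78]
enqueue(87): queue = [90, 45, 78, 87]
enqueue(10): queue = [90, 45, 78, 87, 10]
enqueue(29): queue = [90, 45, 78, 87, 10, 29]
enqueue(60): queue = [90, 45, 78, 87, 10, 29, 60]
enqueue(89): queue = [90, 45, 78, 87, 10, 29, 60, 89]
enqueue(9): queue = [90, 45, 78, 87, 10, 29, 60, 89, 9]

Answer: 90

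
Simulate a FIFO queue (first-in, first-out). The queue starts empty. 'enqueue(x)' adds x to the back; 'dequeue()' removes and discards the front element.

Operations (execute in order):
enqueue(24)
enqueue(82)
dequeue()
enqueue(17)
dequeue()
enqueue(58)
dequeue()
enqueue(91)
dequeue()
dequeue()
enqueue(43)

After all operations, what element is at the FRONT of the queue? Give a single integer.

enqueue(24): queue = [24]
enqueue(82): queue = [24, 82]
dequeue(): queue = [82]
enqueue(17): queue = [82, 17]
dequeue(): queue = [17]
enqueue(58): queue = [17, 58]
dequeue(): queue = [58]
enqueue(91): queue = [58, 91]
dequeue(): queue = [91]
dequeue(): queue = []
enqueue(43): queue = [43]

Answer: 43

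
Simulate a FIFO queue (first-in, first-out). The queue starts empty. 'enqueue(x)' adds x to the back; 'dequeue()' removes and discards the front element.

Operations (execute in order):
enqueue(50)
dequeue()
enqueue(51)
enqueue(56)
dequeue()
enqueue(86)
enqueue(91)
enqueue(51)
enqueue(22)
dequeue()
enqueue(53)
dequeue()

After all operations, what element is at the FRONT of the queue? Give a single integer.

Answer: 91

Derivation:
enqueue(50): queue = [50]
dequeue(): queue = []
enqueue(51): queue = [51]
enqueue(56): queue = [51, 56]
dequeue(): queue = [56]
enqueue(86): queue = [56, 86]
enqueue(91): queue = [56, 86, 91]
enqueue(51): queue = [56, 86, 91, 51]
enqueue(22): queue = [56, 86, 91, 51, 22]
dequeue(): queue = [86, 91, 51, 22]
enqueue(53): queue = [86, 91, 51, 22, 53]
dequeue(): queue = [91, 51, 22, 53]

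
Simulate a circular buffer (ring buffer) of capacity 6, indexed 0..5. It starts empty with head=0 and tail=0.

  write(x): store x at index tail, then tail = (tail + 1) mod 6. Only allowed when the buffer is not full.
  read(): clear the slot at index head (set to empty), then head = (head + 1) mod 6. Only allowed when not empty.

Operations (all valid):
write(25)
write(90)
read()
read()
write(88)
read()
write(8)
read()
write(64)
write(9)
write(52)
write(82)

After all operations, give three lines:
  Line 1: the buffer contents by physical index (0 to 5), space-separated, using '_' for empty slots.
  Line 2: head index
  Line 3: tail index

write(25): buf=[25 _ _ _ _ _], head=0, tail=1, size=1
write(90): buf=[25 90 _ _ _ _], head=0, tail=2, size=2
read(): buf=[_ 90 _ _ _ _], head=1, tail=2, size=1
read(): buf=[_ _ _ _ _ _], head=2, tail=2, size=0
write(88): buf=[_ _ 88 _ _ _], head=2, tail=3, size=1
read(): buf=[_ _ _ _ _ _], head=3, tail=3, size=0
write(8): buf=[_ _ _ 8 _ _], head=3, tail=4, size=1
read(): buf=[_ _ _ _ _ _], head=4, tail=4, size=0
write(64): buf=[_ _ _ _ 64 _], head=4, tail=5, size=1
write(9): buf=[_ _ _ _ 64 9], head=4, tail=0, size=2
write(52): buf=[52 _ _ _ 64 9], head=4, tail=1, size=3
write(82): buf=[52 82 _ _ 64 9], head=4, tail=2, size=4

Answer: 52 82 _ _ 64 9
4
2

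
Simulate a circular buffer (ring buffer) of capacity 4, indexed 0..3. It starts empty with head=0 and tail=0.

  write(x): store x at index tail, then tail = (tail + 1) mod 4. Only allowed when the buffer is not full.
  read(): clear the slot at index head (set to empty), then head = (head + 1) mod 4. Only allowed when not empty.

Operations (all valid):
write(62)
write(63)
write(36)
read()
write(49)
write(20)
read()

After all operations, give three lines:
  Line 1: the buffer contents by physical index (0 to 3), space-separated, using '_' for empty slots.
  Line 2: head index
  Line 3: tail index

write(62): buf=[62 _ _ _], head=0, tail=1, size=1
write(63): buf=[62 63 _ _], head=0, tail=2, size=2
write(36): buf=[62 63 36 _], head=0, tail=3, size=3
read(): buf=[_ 63 36 _], head=1, tail=3, size=2
write(49): buf=[_ 63 36 49], head=1, tail=0, size=3
write(20): buf=[20 63 36 49], head=1, tail=1, size=4
read(): buf=[20 _ 36 49], head=2, tail=1, size=3

Answer: 20 _ 36 49
2
1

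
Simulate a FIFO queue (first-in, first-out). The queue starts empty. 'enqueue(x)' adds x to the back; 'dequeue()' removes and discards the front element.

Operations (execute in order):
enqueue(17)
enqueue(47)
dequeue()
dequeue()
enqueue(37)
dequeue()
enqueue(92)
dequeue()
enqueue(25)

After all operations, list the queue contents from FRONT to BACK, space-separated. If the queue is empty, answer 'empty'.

enqueue(17): [17]
enqueue(47): [17, 47]
dequeue(): [47]
dequeue(): []
enqueue(37): [37]
dequeue(): []
enqueue(92): [92]
dequeue(): []
enqueue(25): [25]

Answer: 25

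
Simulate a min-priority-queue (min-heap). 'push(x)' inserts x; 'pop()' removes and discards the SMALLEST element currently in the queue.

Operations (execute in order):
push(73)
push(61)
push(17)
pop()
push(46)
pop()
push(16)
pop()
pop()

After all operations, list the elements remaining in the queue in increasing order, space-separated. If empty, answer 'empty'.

push(73): heap contents = [73]
push(61): heap contents = [61, 73]
push(17): heap contents = [17, 61, 73]
pop() → 17: heap contents = [61, 73]
push(46): heap contents = [46, 61, 73]
pop() → 46: heap contents = [61, 73]
push(16): heap contents = [16, 61, 73]
pop() → 16: heap contents = [61, 73]
pop() → 61: heap contents = [73]

Answer: 73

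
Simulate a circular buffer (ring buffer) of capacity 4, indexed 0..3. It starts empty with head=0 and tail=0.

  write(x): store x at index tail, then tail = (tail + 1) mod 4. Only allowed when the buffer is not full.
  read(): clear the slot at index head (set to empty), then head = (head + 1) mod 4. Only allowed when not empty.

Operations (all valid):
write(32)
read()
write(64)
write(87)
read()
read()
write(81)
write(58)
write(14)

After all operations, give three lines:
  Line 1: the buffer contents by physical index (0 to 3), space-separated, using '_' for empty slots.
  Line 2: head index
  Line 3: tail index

write(32): buf=[32 _ _ _], head=0, tail=1, size=1
read(): buf=[_ _ _ _], head=1, tail=1, size=0
write(64): buf=[_ 64 _ _], head=1, tail=2, size=1
write(87): buf=[_ 64 87 _], head=1, tail=3, size=2
read(): buf=[_ _ 87 _], head=2, tail=3, size=1
read(): buf=[_ _ _ _], head=3, tail=3, size=0
write(81): buf=[_ _ _ 81], head=3, tail=0, size=1
write(58): buf=[58 _ _ 81], head=3, tail=1, size=2
write(14): buf=[58 14 _ 81], head=3, tail=2, size=3

Answer: 58 14 _ 81
3
2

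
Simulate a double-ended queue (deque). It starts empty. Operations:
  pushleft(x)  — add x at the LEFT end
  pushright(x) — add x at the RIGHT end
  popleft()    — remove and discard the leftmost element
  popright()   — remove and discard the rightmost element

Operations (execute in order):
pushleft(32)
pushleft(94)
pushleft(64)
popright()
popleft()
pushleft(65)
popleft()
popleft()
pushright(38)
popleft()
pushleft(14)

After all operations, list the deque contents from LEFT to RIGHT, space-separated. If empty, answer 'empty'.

Answer: 14

Derivation:
pushleft(32): [32]
pushleft(94): [94, 32]
pushleft(64): [64, 94, 32]
popright(): [64, 94]
popleft(): [94]
pushleft(65): [65, 94]
popleft(): [94]
popleft(): []
pushright(38): [38]
popleft(): []
pushleft(14): [14]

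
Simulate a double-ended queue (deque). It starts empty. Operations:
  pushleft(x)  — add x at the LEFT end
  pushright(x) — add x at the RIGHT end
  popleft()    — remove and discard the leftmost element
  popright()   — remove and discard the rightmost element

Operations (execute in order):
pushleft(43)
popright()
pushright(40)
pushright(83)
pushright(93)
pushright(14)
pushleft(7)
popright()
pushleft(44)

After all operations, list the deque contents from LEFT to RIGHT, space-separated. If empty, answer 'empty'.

Answer: 44 7 40 83 93

Derivation:
pushleft(43): [43]
popright(): []
pushright(40): [40]
pushright(83): [40, 83]
pushright(93): [40, 83, 93]
pushright(14): [40, 83, 93, 14]
pushleft(7): [7, 40, 83, 93, 14]
popright(): [7, 40, 83, 93]
pushleft(44): [44, 7, 40, 83, 93]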